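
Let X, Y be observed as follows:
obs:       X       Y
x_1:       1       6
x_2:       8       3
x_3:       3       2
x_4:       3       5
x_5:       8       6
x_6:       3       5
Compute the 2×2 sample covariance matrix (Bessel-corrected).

Step 1 — column means:
  mean(X) = (1 + 8 + 3 + 3 + 8 + 3) / 6 = 26/6 = 4.3333
  mean(Y) = (6 + 3 + 2 + 5 + 6 + 5) / 6 = 27/6 = 4.5

Step 2 — sample covariance S[i,j] = (1/(n-1)) · Σ_k (x_{k,i} - mean_i) · (x_{k,j} - mean_j), with n-1 = 5.
  S[X,X] = ((-3.3333)·(-3.3333) + (3.6667)·(3.6667) + (-1.3333)·(-1.3333) + (-1.3333)·(-1.3333) + (3.6667)·(3.6667) + (-1.3333)·(-1.3333)) / 5 = 43.3333/5 = 8.6667
  S[X,Y] = ((-3.3333)·(1.5) + (3.6667)·(-1.5) + (-1.3333)·(-2.5) + (-1.3333)·(0.5) + (3.6667)·(1.5) + (-1.3333)·(0.5)) / 5 = -3/5 = -0.6
  S[Y,Y] = ((1.5)·(1.5) + (-1.5)·(-1.5) + (-2.5)·(-2.5) + (0.5)·(0.5) + (1.5)·(1.5) + (0.5)·(0.5)) / 5 = 13.5/5 = 2.7

S is symmetric (S[j,i] = S[i,j]). Assembling:

S = [[8.6667, -0.6],
 [-0.6, 2.7]]


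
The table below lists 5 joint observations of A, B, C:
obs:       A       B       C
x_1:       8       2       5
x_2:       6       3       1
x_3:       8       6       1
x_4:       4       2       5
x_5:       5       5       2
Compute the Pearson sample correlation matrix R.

Step 1 — column means:
  mean(A) = (8 + 6 + 8 + 4 + 5) / 5 = 31/5 = 6.2
  mean(B) = (2 + 3 + 6 + 2 + 5) / 5 = 18/5 = 3.6
  mean(C) = (5 + 1 + 1 + 5 + 2) / 5 = 14/5 = 2.8

Step 2 — sample variances and covariances s[i,j] = (1/(n-1)) · Σ_k (x_{k,i} - mean_i) · (x_{k,j} - mean_j), with n-1 = 4:
  s[A,A] = ((1.8)·(1.8) + (-0.2)·(-0.2) + (1.8)·(1.8) + (-2.2)·(-2.2) + (-1.2)·(-1.2)) / 4 = 12.8/4 = 3.2
  s[A,B] = ((1.8)·(-1.6) + (-0.2)·(-0.6) + (1.8)·(2.4) + (-2.2)·(-1.6) + (-1.2)·(1.4)) / 4 = 3.4/4 = 0.85
  s[A,C] = ((1.8)·(2.2) + (-0.2)·(-1.8) + (1.8)·(-1.8) + (-2.2)·(2.2) + (-1.2)·(-0.8)) / 4 = -2.8/4 = -0.7
  s[B,B] = ((-1.6)·(-1.6) + (-0.6)·(-0.6) + (2.4)·(2.4) + (-1.6)·(-1.6) + (1.4)·(1.4)) / 4 = 13.2/4 = 3.3
  s[B,C] = ((-1.6)·(2.2) + (-0.6)·(-1.8) + (2.4)·(-1.8) + (-1.6)·(2.2) + (1.4)·(-0.8)) / 4 = -11.4/4 = -2.85
  s[C,C] = ((2.2)·(2.2) + (-1.8)·(-1.8) + (-1.8)·(-1.8) + (2.2)·(2.2) + (-0.8)·(-0.8)) / 4 = 16.8/4 = 4.2
  Sample standard deviations s_i = √(s[i,i]):
  s(A) = √(3.2) = 1.7889
  s(B) = √(3.3) = 1.8166
  s(C) = √(4.2) = 2.0494

Step 3 — r_{ij} = s_{ij} / (s_i · s_j):
  r[A,A] = 1 (diagonal).
  r[A,B] = 0.85 / (1.7889 · 1.8166) = 0.85 / 3.2496 = 0.2616
  r[A,C] = -0.7 / (1.7889 · 2.0494) = -0.7 / 3.6661 = -0.1909
  r[B,B] = 1 (diagonal).
  r[B,C] = -2.85 / (1.8166 · 2.0494) = -2.85 / 3.7229 = -0.7655
  r[C,C] = 1 (diagonal).

R is symmetric with unit diagonal. Assembling:

R = [[1, 0.2616, -0.1909],
 [0.2616, 1, -0.7655],
 [-0.1909, -0.7655, 1]]


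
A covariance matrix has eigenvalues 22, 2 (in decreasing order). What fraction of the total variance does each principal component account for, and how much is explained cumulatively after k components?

Step 1 — total variance = trace(Sigma) = Σ λ_i = 22 + 2 = 24.

Step 2 — fraction explained by component i = λ_i / Σ λ:
  PC1: 22/24 = 0.9167
  PC2: 2/24 = 0.0833

Step 3 — cumulative fraction after k components = (λ_1 + ... + λ_k) / Σ λ:
  k = 1: 22/24 = 0.9167
  k = 2: (22 + 2)/24 = 24/24 = 1

Summary (fraction, with percent):

explained: PC1 0.9167 (91.67%), PC2 0.0833 (8.33%);  cumulative: 0.9167, 1


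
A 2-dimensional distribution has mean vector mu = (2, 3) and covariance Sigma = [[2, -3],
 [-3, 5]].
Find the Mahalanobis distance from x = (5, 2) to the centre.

Step 1 — centre the observation: (x - mu) = (3, -1).

Step 2 — invert Sigma. det(Sigma) = 2·5 - (-3)² = 1.
  Sigma^{-1} = (1/det) · [[d, -b], [-b, a]] = [[5, 3],
 [3, 2]].

Step 3 — form the quadratic (x - mu)^T · Sigma^{-1} · (x - mu):
  Sigma^{-1} · (x - mu) = (12, 7).
  (x - mu)^T · [Sigma^{-1} · (x - mu)] = (3)·(12) + (-1)·(7) = 29.

Step 4 — take square root: d = √(29) ≈ 5.3852.

d(x, mu) = √(29) ≈ 5.3852


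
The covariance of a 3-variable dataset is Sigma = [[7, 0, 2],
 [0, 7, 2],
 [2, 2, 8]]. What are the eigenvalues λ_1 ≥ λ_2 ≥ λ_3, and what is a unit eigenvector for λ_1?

Step 1 — characteristic polynomial p(λ) = det(λI - Sigma) = λ³ - tr·λ² + c_1·λ - det, where tr = trace, c_1 = sum of the principal 2×2 minors, det = det(Sigma):
  tr = 7 + 7 + 8 = 22,
  c_1 = (7·7 - (0)²) + (7·8 - (2)²) + (7·8 - (2)²) = 49 + 52 + 52 = 153,
  det = 7·(7·8 - (2)²) - (0)·((0)·8 - (2)·(2)) + (2)·((0)·(2) - 7·(2)) = 7·(52) - (0)·(-4) + (2)·(-14) = 336.
  So p(λ) = λ³ - 22λ² + 153λ - 336.
Step 2 — look for an integer root (rational root theorem: any rational root is an integer divisor of 336). Testing λ = 7:
  p(7) = 343 - 1078 + 1071 - 336 = 0  ✓
  Dividing out (λ - 7): p(λ) = (λ - 7)(λ² - 15λ + 48).
Step 3 — remaining eigenvalues from the quadratic λ² - 15λ + 48 = 0:
  Δ = 15² - 4·48 = 225 - 192 = 33,  λ = (15 ± √33)/2 = (15 ± 5.7446)/2 ≈ 10.3723 or 4.6277.
  Sorted: λ_1 = 10.3723,  λ_2 = 7,  λ_3 = 4.6277  (check: sum = 22 = tr ✓).

Step 4 — unit eigenvector for λ_1 ≈ 10.3723: v spans the null space of (Sigma - λ_1 I), whose rows are
  r_1 = (-3.3723, 0, 2),  r_2 = (0, -3.3723, 2),  r_3 = (2, 2, -2.3723).
  v is orthogonal to every row, so take v ∝ r_1 × r_2 = ((0)·(2) - (2)·(-3.3723), (2)·(0) - (-3.3723)·(2), (-3.3723)·(-3.3723) - (0)·(0)) ≈ (6.7446, 6.7446, 11.3723).
  Let u = (6.7446, 6.7446, 11.3723).
  ||u|| = √((6.7446)² + (6.7446)² + (11.3723)²) = √(220.307) ≈ 14.8427,  v_1 = u/||u|| ≈ (0.4544, 0.4544, 0.7662) (||v_1|| = 1).

λ_1 = 10.3723,  λ_2 = 7,  λ_3 = 4.6277;  v_1 ≈ (0.4544, 0.4544, 0.7662)


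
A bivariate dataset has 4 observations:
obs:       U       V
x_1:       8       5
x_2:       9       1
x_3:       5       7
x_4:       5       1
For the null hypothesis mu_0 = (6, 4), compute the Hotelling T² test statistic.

Step 1 — sample mean vector:
  mean(U) = (8 + 9 + 5 + 5) / 4 = 27/4 = 6.75
  mean(V) = (5 + 1 + 7 + 1) / 4 = 14/4 = 3.5
  x̄ = (6.75, 3.5),  deviation x̄ - mu_0 = (6.75, 3.5) - (6, 4) = (0.75, -0.5).

Step 2 — sample covariance matrix, S[i,j] = (1/(n-1)) · Σ_k (x_{k,i} - mean_i) · (x_{k,j} - mean_j), divisor n-1 = 3:
  S[U,U] = ((1.25)·(1.25) + (2.25)·(2.25) + (-1.75)·(-1.75) + (-1.75)·(-1.75)) / 3 = 12.75/3 = 4.25
  S[U,V] = ((1.25)·(1.5) + (2.25)·(-2.5) + (-1.75)·(3.5) + (-1.75)·(-2.5)) / 3 = -5.5/3 = -1.8333
  S[V,V] = ((1.5)·(1.5) + (-2.5)·(-2.5) + (3.5)·(3.5) + (-2.5)·(-2.5)) / 3 = 27/3 = 9
  S = [[4.25, -1.8333],
 [-1.8333, 9]].

Step 3 — invert S. det(S) = 4.25·9 - (-1.8333)² = 34.8889.
  S^{-1} = (1/det) · [[d, -b], [-b, a]] = [[0.258, 0.0525],
 [0.0525, 0.1218]].

Step 4 — quadratic form (x̄ - mu_0)^T · S^{-1} · (x̄ - mu_0):
  S^{-1} · (x̄ - mu_0) = (0.1672, -0.0215),
  (x̄ - mu_0)^T · [...] = (0.75)·(0.1672) + (-0.5)·(-0.0215) = 0.1361.

Step 5 — scale by n: T² = 4 · 0.1361 = 0.5446.

T² ≈ 0.5446


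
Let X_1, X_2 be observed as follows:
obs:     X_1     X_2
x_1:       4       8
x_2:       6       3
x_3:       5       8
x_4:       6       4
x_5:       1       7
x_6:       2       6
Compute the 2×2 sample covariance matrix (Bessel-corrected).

Step 1 — column means:
  mean(X_1) = (4 + 6 + 5 + 6 + 1 + 2) / 6 = 24/6 = 4
  mean(X_2) = (8 + 3 + 8 + 4 + 7 + 6) / 6 = 36/6 = 6

Step 2 — sample covariance S[i,j] = (1/(n-1)) · Σ_k (x_{k,i} - mean_i) · (x_{k,j} - mean_j), with n-1 = 5.
  S[X_1,X_1] = ((0)·(0) + (2)·(2) + (1)·(1) + (2)·(2) + (-3)·(-3) + (-2)·(-2)) / 5 = 22/5 = 4.4
  S[X_1,X_2] = ((0)·(2) + (2)·(-3) + (1)·(2) + (2)·(-2) + (-3)·(1) + (-2)·(0)) / 5 = -11/5 = -2.2
  S[X_2,X_2] = ((2)·(2) + (-3)·(-3) + (2)·(2) + (-2)·(-2) + (1)·(1) + (0)·(0)) / 5 = 22/5 = 4.4

S is symmetric (S[j,i] = S[i,j]). Assembling:

S = [[4.4, -2.2],
 [-2.2, 4.4]]


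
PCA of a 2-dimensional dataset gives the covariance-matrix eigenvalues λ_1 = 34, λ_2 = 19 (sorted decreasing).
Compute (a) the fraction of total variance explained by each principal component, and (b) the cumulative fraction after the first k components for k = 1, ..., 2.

Step 1 — total variance = trace(Sigma) = Σ λ_i = 34 + 19 = 53.

Step 2 — fraction explained by component i = λ_i / Σ λ:
  PC1: 34/53 = 0.6415
  PC2: 19/53 = 0.3585

Step 3 — cumulative fraction after k components = (λ_1 + ... + λ_k) / Σ λ:
  k = 1: 34/53 = 0.6415
  k = 2: (34 + 19)/53 = 53/53 = 1

Summary (fraction, with percent):

explained: PC1 0.6415 (64.15%), PC2 0.3585 (35.85%);  cumulative: 0.6415, 1


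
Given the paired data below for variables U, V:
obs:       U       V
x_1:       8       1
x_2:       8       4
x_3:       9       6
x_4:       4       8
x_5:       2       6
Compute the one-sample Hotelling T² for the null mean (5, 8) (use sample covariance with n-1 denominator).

Step 1 — sample mean vector:
  mean(U) = (8 + 8 + 9 + 4 + 2) / 5 = 31/5 = 6.2
  mean(V) = (1 + 4 + 6 + 8 + 6) / 5 = 25/5 = 5
  x̄ = (6.2, 5),  deviation x̄ - mu_0 = (6.2, 5) - (5, 8) = (1.2, -3).

Step 2 — sample covariance matrix, S[i,j] = (1/(n-1)) · Σ_k (x_{k,i} - mean_i) · (x_{k,j} - mean_j), divisor n-1 = 4:
  S[U,U] = ((1.8)·(1.8) + (1.8)·(1.8) + (2.8)·(2.8) + (-2.2)·(-2.2) + (-4.2)·(-4.2)) / 4 = 36.8/4 = 9.2
  S[U,V] = ((1.8)·(-4) + (1.8)·(-1) + (2.8)·(1) + (-2.2)·(3) + (-4.2)·(1)) / 4 = -17/4 = -4.25
  S[V,V] = ((-4)·(-4) + (-1)·(-1) + (1)·(1) + (3)·(3) + (1)·(1)) / 4 = 28/4 = 7
  S = [[9.2, -4.25],
 [-4.25, 7]].

Step 3 — invert S. det(S) = 9.2·7 - (-4.25)² = 46.3375.
  S^{-1} = (1/det) · [[d, -b], [-b, a]] = [[0.1511, 0.0917],
 [0.0917, 0.1985]].

Step 4 — quadratic form (x̄ - mu_0)^T · S^{-1} · (x̄ - mu_0):
  S^{-1} · (x̄ - mu_0) = (-0.0939, -0.4856),
  (x̄ - mu_0)^T · [...] = (1.2)·(-0.0939) + (-3)·(-0.4856) = 1.3441.

Step 5 — scale by n: T² = 5 · 1.3441 = 6.7203.

T² ≈ 6.7203


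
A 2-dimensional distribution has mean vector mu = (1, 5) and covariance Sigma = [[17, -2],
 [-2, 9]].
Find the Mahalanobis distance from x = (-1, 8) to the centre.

Step 1 — centre the observation: (x - mu) = (-2, 3).

Step 2 — invert Sigma. det(Sigma) = 17·9 - (-2)² = 149.
  Sigma^{-1} = (1/det) · [[d, -b], [-b, a]] = [[0.0604, 0.0134],
 [0.0134, 0.1141]].

Step 3 — form the quadratic (x - mu)^T · Sigma^{-1} · (x - mu):
  Sigma^{-1} · (x - mu) = (-0.0805, 0.3154).
  (x - mu)^T · [Sigma^{-1} · (x - mu)] = (-2)·(-0.0805) + (3)·(0.3154) = 1.1074.

Step 4 — take square root: d = √(1.1074) ≈ 1.0523.

d(x, mu) = √(1.1074) ≈ 1.0523


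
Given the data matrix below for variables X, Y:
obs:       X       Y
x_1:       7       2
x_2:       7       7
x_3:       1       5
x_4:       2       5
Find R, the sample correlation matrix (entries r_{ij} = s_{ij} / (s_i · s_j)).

Step 1 — column means:
  mean(X) = (7 + 7 + 1 + 2) / 4 = 17/4 = 4.25
  mean(Y) = (2 + 7 + 5 + 5) / 4 = 19/4 = 4.75

Step 2 — sample variances and covariances s[i,j] = (1/(n-1)) · Σ_k (x_{k,i} - mean_i) · (x_{k,j} - mean_j), with n-1 = 3:
  s[X,X] = ((2.75)·(2.75) + (2.75)·(2.75) + (-3.25)·(-3.25) + (-2.25)·(-2.25)) / 3 = 30.75/3 = 10.25
  s[X,Y] = ((2.75)·(-2.75) + (2.75)·(2.25) + (-3.25)·(0.25) + (-2.25)·(0.25)) / 3 = -2.75/3 = -0.9167
  s[Y,Y] = ((-2.75)·(-2.75) + (2.25)·(2.25) + (0.25)·(0.25) + (0.25)·(0.25)) / 3 = 12.75/3 = 4.25
  Sample standard deviations s_i = √(s[i,i]):
  s(X) = √(10.25) = 3.2016
  s(Y) = √(4.25) = 2.0616

Step 3 — r_{ij} = s_{ij} / (s_i · s_j):
  r[X,X] = 1 (diagonal).
  r[X,Y] = -0.9167 / (3.2016 · 2.0616) = -0.9167 / 6.6002 = -0.1389
  r[Y,Y] = 1 (diagonal).

R is symmetric with unit diagonal. Assembling:

R = [[1, -0.1389],
 [-0.1389, 1]]


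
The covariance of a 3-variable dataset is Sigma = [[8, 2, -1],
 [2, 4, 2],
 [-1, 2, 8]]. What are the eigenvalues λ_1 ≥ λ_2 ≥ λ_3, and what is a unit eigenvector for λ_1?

Step 1 — characteristic polynomial p(λ) = det(λI - Sigma) = λ³ - tr·λ² + c_1·λ - det, where tr = trace, c_1 = sum of the principal 2×2 minors, det = det(Sigma):
  tr = 8 + 4 + 8 = 20,
  c_1 = (8·4 - (2)²) + (8·8 - (-1)²) + (4·8 - (2)²) = 28 + 63 + 28 = 119,
  det = 8·(4·8 - (2)²) - (2)·((2)·8 - (2)·(-1)) + (-1)·((2)·(2) - 4·(-1)) = 8·(28) - (2)·(18) + (-1)·(8) = 180.
  So p(λ) = λ³ - 20λ² + 119λ - 180.
Step 2 — look for an integer root (rational root theorem: any rational root is an integer divisor of 180). Testing λ = 9:
  p(9) = 729 - 1620 + 1071 - 180 = 0  ✓
  Dividing out (λ - 9): p(λ) = (λ - 9)(λ² - 11λ + 20).
Step 3 — remaining eigenvalues from the quadratic λ² - 11λ + 20 = 0:
  Δ = 11² - 4·20 = 121 - 80 = 41,  λ = (11 ± √41)/2 = (11 ± 6.4031)/2 ≈ 8.7016 or 2.2984.
  Sorted: λ_1 = 9,  λ_2 = 8.7016,  λ_3 = 2.2984  (check: sum = 20 = tr ✓).

Step 4 — unit eigenvector for λ_1 = 9: v spans the null space of (Sigma - λ_1 I), whose rows are
  r_1 = (-1, 2, -1),  r_2 = (2, -5, 2),  r_3 = (-1, 2, -1).
  v is orthogonal to every row, so take v ∝ r_1 × r_2 = ((2)·(2) - (-1)·(-5), (-1)·(2) - (-1)·(2), (-1)·(-5) - (2)·(2)) = (-1, 0, 1).
  Rescale (multiply by -1 so the first nonzero entry is positive): u = (1, 0, -1).
  ||u|| = √((1)² + (0)² + (-1)²) = √(2) ≈ 1.4142,  v_1 = u/||u|| ≈ (0.7071, 0, -0.7071) (||v_1|| = 1).

λ_1 = 9,  λ_2 = 8.7016,  λ_3 = 2.2984;  v_1 ≈ (0.7071, 0, -0.7071)


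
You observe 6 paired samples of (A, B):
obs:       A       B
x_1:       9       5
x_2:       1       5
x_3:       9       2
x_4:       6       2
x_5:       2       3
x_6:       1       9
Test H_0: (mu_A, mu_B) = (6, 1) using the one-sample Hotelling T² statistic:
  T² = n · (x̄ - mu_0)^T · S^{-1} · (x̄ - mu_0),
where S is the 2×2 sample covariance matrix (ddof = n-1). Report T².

Step 1 — sample mean vector:
  mean(A) = (9 + 1 + 9 + 6 + 2 + 1) / 6 = 28/6 = 4.6667
  mean(B) = (5 + 5 + 2 + 2 + 3 + 9) / 6 = 26/6 = 4.3333
  x̄ = (4.6667, 4.3333),  deviation x̄ - mu_0 = (4.6667, 4.3333) - (6, 1) = (-1.3333, 3.3333).

Step 2 — sample covariance matrix, S[i,j] = (1/(n-1)) · Σ_k (x_{k,i} - mean_i) · (x_{k,j} - mean_j), divisor n-1 = 5:
  S[A,A] = ((4.3333)·(4.3333) + (-3.6667)·(-3.6667) + (4.3333)·(4.3333) + (1.3333)·(1.3333) + (-2.6667)·(-2.6667) + (-3.6667)·(-3.6667)) / 5 = 73.3333/5 = 14.6667
  S[A,B] = ((4.3333)·(0.6667) + (-3.6667)·(0.6667) + (4.3333)·(-2.3333) + (1.3333)·(-2.3333) + (-2.6667)·(-1.3333) + (-3.6667)·(4.6667)) / 5 = -26.3333/5 = -5.2667
  S[B,B] = ((0.6667)·(0.6667) + (0.6667)·(0.6667) + (-2.3333)·(-2.3333) + (-2.3333)·(-2.3333) + (-1.3333)·(-1.3333) + (4.6667)·(4.6667)) / 5 = 35.3333/5 = 7.0667
  S = [[14.6667, -5.2667],
 [-5.2667, 7.0667]].

Step 3 — invert S. det(S) = 14.6667·7.0667 - (-5.2667)² = 75.9067.
  S^{-1} = (1/det) · [[d, -b], [-b, a]] = [[0.0931, 0.0694],
 [0.0694, 0.1932]].

Step 4 — quadratic form (x̄ - mu_0)^T · S^{-1} · (x̄ - mu_0):
  S^{-1} · (x̄ - mu_0) = (0.1071, 0.5516),
  (x̄ - mu_0)^T · [...] = (-1.3333)·(0.1071) + (3.3333)·(0.5516) = 1.6956.

Step 5 — scale by n: T² = 6 · 1.6956 = 10.1739.

T² ≈ 10.1739


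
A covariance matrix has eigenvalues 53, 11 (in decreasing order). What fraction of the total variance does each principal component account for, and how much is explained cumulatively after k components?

Step 1 — total variance = trace(Sigma) = Σ λ_i = 53 + 11 = 64.

Step 2 — fraction explained by component i = λ_i / Σ λ:
  PC1: 53/64 = 0.8281
  PC2: 11/64 = 0.1719

Step 3 — cumulative fraction after k components = (λ_1 + ... + λ_k) / Σ λ:
  k = 1: 53/64 = 0.8281
  k = 2: (53 + 11)/64 = 64/64 = 1

Summary (fraction, with percent):

explained: PC1 0.8281 (82.81%), PC2 0.1719 (17.19%);  cumulative: 0.8281, 1


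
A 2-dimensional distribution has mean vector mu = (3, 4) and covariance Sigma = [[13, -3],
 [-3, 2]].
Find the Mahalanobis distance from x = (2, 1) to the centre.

Step 1 — centre the observation: (x - mu) = (-1, -3).

Step 2 — invert Sigma. det(Sigma) = 13·2 - (-3)² = 17.
  Sigma^{-1} = (1/det) · [[d, -b], [-b, a]] = [[0.1176, 0.1765],
 [0.1765, 0.7647]].

Step 3 — form the quadratic (x - mu)^T · Sigma^{-1} · (x - mu):
  Sigma^{-1} · (x - mu) = (-0.6471, -2.4706).
  (x - mu)^T · [Sigma^{-1} · (x - mu)] = (-1)·(-0.6471) + (-3)·(-2.4706) = 8.0588.

Step 4 — take square root: d = √(8.0588) ≈ 2.8388.

d(x, mu) = √(8.0588) ≈ 2.8388


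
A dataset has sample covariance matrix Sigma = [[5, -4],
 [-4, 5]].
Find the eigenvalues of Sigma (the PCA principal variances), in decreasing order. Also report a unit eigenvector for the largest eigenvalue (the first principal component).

Step 1 — characteristic polynomial of 2×2 Sigma:
  det(Sigma - λI) = λ² - trace · λ + det = 0.
  trace = 5 + 5 = 10, det = 5·5 - (-4)² = 9.
Step 2 — discriminant:
  Δ = trace² - 4·det = 100 - 36 = 64.
Step 3 — eigenvalues:
  λ = (trace ± √Δ)/2 = (10 ± 8)/2,
  λ_1 = 9,  λ_2 = 1.

Step 4 — unit eigenvector for λ_1: solve (Sigma - λ_1 I)v = 0. First row:
  (5 - 9)·v_x + (-4)·v_y = 0, i.e. (-4)·v_x + (-4)·v_y = 0,
  so v ∝ (b, λ_1 - a) = (-4, 4); multiply by -1 so the first entry is positive: u = (4, -4).
  ||u|| = √((4)² + (-4)²) = √(32) ≈ 5.6569,
  v_1 = u/||u|| ≈ (0.7071, -0.7071) (||v_1|| = 1).

λ_1 = 9,  λ_2 = 1;  v_1 ≈ (0.7071, -0.7071)


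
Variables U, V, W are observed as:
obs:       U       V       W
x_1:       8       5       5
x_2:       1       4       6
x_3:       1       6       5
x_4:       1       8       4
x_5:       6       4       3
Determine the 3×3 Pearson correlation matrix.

Step 1 — column means:
  mean(U) = (8 + 1 + 1 + 1 + 6) / 5 = 17/5 = 3.4
  mean(V) = (5 + 4 + 6 + 8 + 4) / 5 = 27/5 = 5.4
  mean(W) = (5 + 6 + 5 + 4 + 3) / 5 = 23/5 = 4.6

Step 2 — sample variances and covariances s[i,j] = (1/(n-1)) · Σ_k (x_{k,i} - mean_i) · (x_{k,j} - mean_j), with n-1 = 4:
  s[U,U] = ((4.6)·(4.6) + (-2.4)·(-2.4) + (-2.4)·(-2.4) + (-2.4)·(-2.4) + (2.6)·(2.6)) / 4 = 45.2/4 = 11.3
  s[U,V] = ((4.6)·(-0.4) + (-2.4)·(-1.4) + (-2.4)·(0.6) + (-2.4)·(2.6) + (2.6)·(-1.4)) / 4 = -9.8/4 = -2.45
  s[U,W] = ((4.6)·(0.4) + (-2.4)·(1.4) + (-2.4)·(0.4) + (-2.4)·(-0.6) + (2.6)·(-1.6)) / 4 = -5.2/4 = -1.3
  s[V,V] = ((-0.4)·(-0.4) + (-1.4)·(-1.4) + (0.6)·(0.6) + (2.6)·(2.6) + (-1.4)·(-1.4)) / 4 = 11.2/4 = 2.8
  s[V,W] = ((-0.4)·(0.4) + (-1.4)·(1.4) + (0.6)·(0.4) + (2.6)·(-0.6) + (-1.4)·(-1.6)) / 4 = -1.2/4 = -0.3
  s[W,W] = ((0.4)·(0.4) + (1.4)·(1.4) + (0.4)·(0.4) + (-0.6)·(-0.6) + (-1.6)·(-1.6)) / 4 = 5.2/4 = 1.3
  Sample standard deviations s_i = √(s[i,i]):
  s(U) = √(11.3) = 3.3615
  s(V) = √(2.8) = 1.6733
  s(W) = √(1.3) = 1.1402

Step 3 — r_{ij} = s_{ij} / (s_i · s_j):
  r[U,U] = 1 (diagonal).
  r[U,V] = -2.45 / (3.3615 · 1.6733) = -2.45 / 5.6249 = -0.4356
  r[U,W] = -1.3 / (3.3615 · 1.1402) = -1.3 / 3.8328 = -0.3392
  r[V,V] = 1 (diagonal).
  r[V,W] = -0.3 / (1.6733 · 1.1402) = -0.3 / 1.9079 = -0.1572
  r[W,W] = 1 (diagonal).

R is symmetric with unit diagonal. Assembling:

R = [[1, -0.4356, -0.3392],
 [-0.4356, 1, -0.1572],
 [-0.3392, -0.1572, 1]]


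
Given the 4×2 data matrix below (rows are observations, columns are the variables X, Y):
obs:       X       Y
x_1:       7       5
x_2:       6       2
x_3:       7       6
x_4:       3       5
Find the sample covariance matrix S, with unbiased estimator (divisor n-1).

Step 1 — column means:
  mean(X) = (7 + 6 + 7 + 3) / 4 = 23/4 = 5.75
  mean(Y) = (5 + 2 + 6 + 5) / 4 = 18/4 = 4.5

Step 2 — sample covariance S[i,j] = (1/(n-1)) · Σ_k (x_{k,i} - mean_i) · (x_{k,j} - mean_j), with n-1 = 3.
  S[X,X] = ((1.25)·(1.25) + (0.25)·(0.25) + (1.25)·(1.25) + (-2.75)·(-2.75)) / 3 = 10.75/3 = 3.5833
  S[X,Y] = ((1.25)·(0.5) + (0.25)·(-2.5) + (1.25)·(1.5) + (-2.75)·(0.5)) / 3 = 0.5/3 = 0.1667
  S[Y,Y] = ((0.5)·(0.5) + (-2.5)·(-2.5) + (1.5)·(1.5) + (0.5)·(0.5)) / 3 = 9/3 = 3

S is symmetric (S[j,i] = S[i,j]). Assembling:

S = [[3.5833, 0.1667],
 [0.1667, 3]]


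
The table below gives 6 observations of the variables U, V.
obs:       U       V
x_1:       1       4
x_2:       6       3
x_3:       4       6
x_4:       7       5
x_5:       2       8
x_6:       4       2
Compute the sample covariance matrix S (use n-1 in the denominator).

Step 1 — column means:
  mean(U) = (1 + 6 + 4 + 7 + 2 + 4) / 6 = 24/6 = 4
  mean(V) = (4 + 3 + 6 + 5 + 8 + 2) / 6 = 28/6 = 4.6667

Step 2 — sample covariance S[i,j] = (1/(n-1)) · Σ_k (x_{k,i} - mean_i) · (x_{k,j} - mean_j), with n-1 = 5.
  S[U,U] = ((-3)·(-3) + (2)·(2) + (0)·(0) + (3)·(3) + (-2)·(-2) + (0)·(0)) / 5 = 26/5 = 5.2
  S[U,V] = ((-3)·(-0.6667) + (2)·(-1.6667) + (0)·(1.3333) + (3)·(0.3333) + (-2)·(3.3333) + (0)·(-2.6667)) / 5 = -7/5 = -1.4
  S[V,V] = ((-0.6667)·(-0.6667) + (-1.6667)·(-1.6667) + (1.3333)·(1.3333) + (0.3333)·(0.3333) + (3.3333)·(3.3333) + (-2.6667)·(-2.6667)) / 5 = 23.3333/5 = 4.6667

S is symmetric (S[j,i] = S[i,j]). Assembling:

S = [[5.2, -1.4],
 [-1.4, 4.6667]]


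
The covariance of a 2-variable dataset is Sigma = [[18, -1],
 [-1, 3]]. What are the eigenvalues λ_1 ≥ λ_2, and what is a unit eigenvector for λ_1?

Step 1 — characteristic polynomial of 2×2 Sigma:
  det(Sigma - λI) = λ² - trace · λ + det = 0.
  trace = 18 + 3 = 21, det = 18·3 - (-1)² = 53.
Step 2 — discriminant:
  Δ = trace² - 4·det = 441 - 212 = 229.
Step 3 — eigenvalues:
  λ = (trace ± √Δ)/2 = (21 ± 15.1327)/2,
  λ_1 = 18.0664,  λ_2 = 2.9336.

Step 4 — unit eigenvector for λ_1: solve (Sigma - λ_1 I)v = 0. First row:
  (18 - 18.0664)·v_x + (-1)·v_y = 0, i.e. (-0.0664)·v_x + (-1)·v_y = 0,
  so v ∝ (b, λ_1 - a) = (-1, 0.0664); multiply by -1 so the first entry is positive: u = (1, -0.0664).
  ||u|| = √((1)² + (-0.0664)²) = √(1.0044) ≈ 1.0022,
  v_1 = u/||u|| ≈ (0.9978, -0.0662) (||v_1|| = 1).

λ_1 = 18.0664,  λ_2 = 2.9336;  v_1 ≈ (0.9978, -0.0662)


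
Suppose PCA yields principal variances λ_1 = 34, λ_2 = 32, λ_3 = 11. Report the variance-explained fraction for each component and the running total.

Step 1 — total variance = trace(Sigma) = Σ λ_i = 34 + 32 + 11 = 77.

Step 2 — fraction explained by component i = λ_i / Σ λ:
  PC1: 34/77 = 0.4416
  PC2: 32/77 = 0.4156
  PC3: 11/77 = 0.1429

Step 3 — cumulative fraction after k components = (λ_1 + ... + λ_k) / Σ λ:
  k = 1: 34/77 = 0.4416
  k = 2: (34 + 32)/77 = 66/77 = 0.8571
  k = 3: (34 + 32 + 11)/77 = 77/77 = 1

Summary (fraction, with percent):

explained: PC1 0.4416 (44.16%), PC2 0.4156 (41.56%), PC3 0.1429 (14.29%);  cumulative: 0.4416, 0.8571, 1


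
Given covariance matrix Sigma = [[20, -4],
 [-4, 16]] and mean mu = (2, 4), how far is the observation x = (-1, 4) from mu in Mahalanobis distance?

Step 1 — centre the observation: (x - mu) = (-3, 0).

Step 2 — invert Sigma. det(Sigma) = 20·16 - (-4)² = 304.
  Sigma^{-1} = (1/det) · [[d, -b], [-b, a]] = [[0.0526, 0.0132],
 [0.0132, 0.0658]].

Step 3 — form the quadratic (x - mu)^T · Sigma^{-1} · (x - mu):
  Sigma^{-1} · (x - mu) = (-0.1579, -0.0395).
  (x - mu)^T · [Sigma^{-1} · (x - mu)] = (-3)·(-0.1579) + (0)·(-0.0395) = 0.4737.

Step 4 — take square root: d = √(0.4737) ≈ 0.6882.

d(x, mu) = √(0.4737) ≈ 0.6882


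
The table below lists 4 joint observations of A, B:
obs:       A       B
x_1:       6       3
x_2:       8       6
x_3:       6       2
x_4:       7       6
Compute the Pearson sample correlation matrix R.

Step 1 — column means:
  mean(A) = (6 + 8 + 6 + 7) / 4 = 27/4 = 6.75
  mean(B) = (3 + 6 + 2 + 6) / 4 = 17/4 = 4.25

Step 2 — sample variances and covariances s[i,j] = (1/(n-1)) · Σ_k (x_{k,i} - mean_i) · (x_{k,j} - mean_j), with n-1 = 3:
  s[A,A] = ((-0.75)·(-0.75) + (1.25)·(1.25) + (-0.75)·(-0.75) + (0.25)·(0.25)) / 3 = 2.75/3 = 0.9167
  s[A,B] = ((-0.75)·(-1.25) + (1.25)·(1.75) + (-0.75)·(-2.25) + (0.25)·(1.75)) / 3 = 5.25/3 = 1.75
  s[B,B] = ((-1.25)·(-1.25) + (1.75)·(1.75) + (-2.25)·(-2.25) + (1.75)·(1.75)) / 3 = 12.75/3 = 4.25
  Sample standard deviations s_i = √(s[i,i]):
  s(A) = √(0.9167) = 0.9574
  s(B) = √(4.25) = 2.0616

Step 3 — r_{ij} = s_{ij} / (s_i · s_j):
  r[A,A] = 1 (diagonal).
  r[A,B] = 1.75 / (0.9574 · 2.0616) = 1.75 / 1.9738 = 0.8866
  r[B,B] = 1 (diagonal).

R is symmetric with unit diagonal. Assembling:

R = [[1, 0.8866],
 [0.8866, 1]]


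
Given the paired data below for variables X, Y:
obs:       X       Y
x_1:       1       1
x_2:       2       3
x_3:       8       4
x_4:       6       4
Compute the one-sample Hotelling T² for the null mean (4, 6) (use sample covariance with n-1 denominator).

Step 1 — sample mean vector:
  mean(X) = (1 + 2 + 8 + 6) / 4 = 17/4 = 4.25
  mean(Y) = (1 + 3 + 4 + 4) / 4 = 12/4 = 3
  x̄ = (4.25, 3),  deviation x̄ - mu_0 = (4.25, 3) - (4, 6) = (0.25, -3).

Step 2 — sample covariance matrix, S[i,j] = (1/(n-1)) · Σ_k (x_{k,i} - mean_i) · (x_{k,j} - mean_j), divisor n-1 = 3:
  S[X,X] = ((-3.25)·(-3.25) + (-2.25)·(-2.25) + (3.75)·(3.75) + (1.75)·(1.75)) / 3 = 32.75/3 = 10.9167
  S[X,Y] = ((-3.25)·(-2) + (-2.25)·(0) + (3.75)·(1) + (1.75)·(1)) / 3 = 12/3 = 4
  S[Y,Y] = ((-2)·(-2) + (0)·(0) + (1)·(1) + (1)·(1)) / 3 = 6/3 = 2
  S = [[10.9167, 4],
 [4, 2]].

Step 3 — invert S. det(S) = 10.9167·2 - (4)² = 5.8333.
  S^{-1} = (1/det) · [[d, -b], [-b, a]] = [[0.3429, -0.6857],
 [-0.6857, 1.8714]].

Step 4 — quadratic form (x̄ - mu_0)^T · S^{-1} · (x̄ - mu_0):
  S^{-1} · (x̄ - mu_0) = (2.1429, -5.7857),
  (x̄ - mu_0)^T · [...] = (0.25)·(2.1429) + (-3)·(-5.7857) = 17.8929.

Step 5 — scale by n: T² = 4 · 17.8929 = 71.5714.

T² ≈ 71.5714


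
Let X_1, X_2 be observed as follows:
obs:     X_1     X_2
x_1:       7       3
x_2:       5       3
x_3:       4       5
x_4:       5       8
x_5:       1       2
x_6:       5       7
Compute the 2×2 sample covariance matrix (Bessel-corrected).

Step 1 — column means:
  mean(X_1) = (7 + 5 + 4 + 5 + 1 + 5) / 6 = 27/6 = 4.5
  mean(X_2) = (3 + 3 + 5 + 8 + 2 + 7) / 6 = 28/6 = 4.6667

Step 2 — sample covariance S[i,j] = (1/(n-1)) · Σ_k (x_{k,i} - mean_i) · (x_{k,j} - mean_j), with n-1 = 5.
  S[X_1,X_1] = ((2.5)·(2.5) + (0.5)·(0.5) + (-0.5)·(-0.5) + (0.5)·(0.5) + (-3.5)·(-3.5) + (0.5)·(0.5)) / 5 = 19.5/5 = 3.9
  S[X_1,X_2] = ((2.5)·(-1.6667) + (0.5)·(-1.6667) + (-0.5)·(0.3333) + (0.5)·(3.3333) + (-3.5)·(-2.6667) + (0.5)·(2.3333)) / 5 = 7/5 = 1.4
  S[X_2,X_2] = ((-1.6667)·(-1.6667) + (-1.6667)·(-1.6667) + (0.3333)·(0.3333) + (3.3333)·(3.3333) + (-2.6667)·(-2.6667) + (2.3333)·(2.3333)) / 5 = 29.3333/5 = 5.8667

S is symmetric (S[j,i] = S[i,j]). Assembling:

S = [[3.9, 1.4],
 [1.4, 5.8667]]


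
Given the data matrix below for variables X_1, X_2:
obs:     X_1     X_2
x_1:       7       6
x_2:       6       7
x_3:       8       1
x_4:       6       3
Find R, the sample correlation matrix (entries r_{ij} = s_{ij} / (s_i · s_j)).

Step 1 — column means:
  mean(X_1) = (7 + 6 + 8 + 6) / 4 = 27/4 = 6.75
  mean(X_2) = (6 + 7 + 1 + 3) / 4 = 17/4 = 4.25

Step 2 — sample variances and covariances s[i,j] = (1/(n-1)) · Σ_k (x_{k,i} - mean_i) · (x_{k,j} - mean_j), with n-1 = 3:
  s[X_1,X_1] = ((0.25)·(0.25) + (-0.75)·(-0.75) + (1.25)·(1.25) + (-0.75)·(-0.75)) / 3 = 2.75/3 = 0.9167
  s[X_1,X_2] = ((0.25)·(1.75) + (-0.75)·(2.75) + (1.25)·(-3.25) + (-0.75)·(-1.25)) / 3 = -4.75/3 = -1.5833
  s[X_2,X_2] = ((1.75)·(1.75) + (2.75)·(2.75) + (-3.25)·(-3.25) + (-1.25)·(-1.25)) / 3 = 22.75/3 = 7.5833
  Sample standard deviations s_i = √(s[i,i]):
  s(X_1) = √(0.9167) = 0.9574
  s(X_2) = √(7.5833) = 2.7538

Step 3 — r_{ij} = s_{ij} / (s_i · s_j):
  r[X_1,X_1] = 1 (diagonal).
  r[X_1,X_2] = -1.5833 / (0.9574 · 2.7538) = -1.5833 / 2.6365 = -0.6005
  r[X_2,X_2] = 1 (diagonal).

R is symmetric with unit diagonal. Assembling:

R = [[1, -0.6005],
 [-0.6005, 1]]


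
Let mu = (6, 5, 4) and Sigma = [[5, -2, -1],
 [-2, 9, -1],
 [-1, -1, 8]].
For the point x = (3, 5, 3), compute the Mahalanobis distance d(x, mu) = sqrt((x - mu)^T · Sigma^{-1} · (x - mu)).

Step 1 — centre the observation: (x - mu) = (-3, 0, -1).

Step 2 — invert Sigma (cofactor / det for 3×3, or solve directly):
  Sigma^{-1} = [[0.229, 0.0548, 0.0355],
 [0.0548, 0.1258, 0.0226],
 [0.0355, 0.0226, 0.1323]].

Step 3 — form the quadratic (x - mu)^T · Sigma^{-1} · (x - mu):
  Sigma^{-1} · (x - mu) = (-0.7226, -0.1871, -0.2387).
  (x - mu)^T · [Sigma^{-1} · (x - mu)] = (-3)·(-0.7226) + (0)·(-0.1871) + (-1)·(-0.2387) = 2.4065.

Step 4 — take square root: d = √(2.4065) ≈ 1.5513.

d(x, mu) = √(2.4065) ≈ 1.5513


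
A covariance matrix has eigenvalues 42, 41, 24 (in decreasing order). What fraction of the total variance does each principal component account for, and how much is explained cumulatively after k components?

Step 1 — total variance = trace(Sigma) = Σ λ_i = 42 + 41 + 24 = 107.

Step 2 — fraction explained by component i = λ_i / Σ λ:
  PC1: 42/107 = 0.3925
  PC2: 41/107 = 0.3832
  PC3: 24/107 = 0.2243

Step 3 — cumulative fraction after k components = (λ_1 + ... + λ_k) / Σ λ:
  k = 1: 42/107 = 0.3925
  k = 2: (42 + 41)/107 = 83/107 = 0.7757
  k = 3: (42 + 41 + 24)/107 = 107/107 = 1

Summary (fraction, with percent):

explained: PC1 0.3925 (39.25%), PC2 0.3832 (38.32%), PC3 0.2243 (22.43%);  cumulative: 0.3925, 0.7757, 1


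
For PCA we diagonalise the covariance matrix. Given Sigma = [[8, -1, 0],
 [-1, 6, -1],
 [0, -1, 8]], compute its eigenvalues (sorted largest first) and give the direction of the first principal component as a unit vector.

Step 1 — characteristic polynomial p(λ) = det(λI - Sigma) = λ³ - tr·λ² + c_1·λ - det, where tr = trace, c_1 = sum of the principal 2×2 minors, det = det(Sigma):
  tr = 8 + 6 + 8 = 22,
  c_1 = (8·6 - (-1)²) + (8·8 - (0)²) + (6·8 - (-1)²) = 47 + 64 + 47 = 158,
  det = 8·(6·8 - (-1)²) - (-1)·((-1)·8 - (-1)·(0)) + (0)·((-1)·(-1) - 6·(0)) = 8·(47) - (-1)·(-8) + (0)·(1) = 368.
  So p(λ) = λ³ - 22λ² + 158λ - 368.
Step 2 — look for an integer root (rational root theorem: any rational root is an integer divisor of 368). Testing λ = 8:
  p(8) = 512 - 1408 + 1264 - 368 = 0  ✓
  Dividing out (λ - 8): p(λ) = (λ - 8)(λ² - 14λ + 46).
Step 3 — remaining eigenvalues from the quadratic λ² - 14λ + 46 = 0:
  Δ = 14² - 4·46 = 196 - 184 = 12,  λ = (14 ± √12)/2 = (14 ± 3.4641)/2 ≈ 8.7321 or 5.2679.
  Sorted: λ_1 = 8.7321,  λ_2 = 8,  λ_3 = 5.2679  (check: sum = 22 = tr ✓).

Step 4 — unit eigenvector for λ_1 ≈ 8.7321: v spans the null space of (Sigma - λ_1 I), whose rows are
  r_1 = (-0.7321, -1, 0),  r_2 = (-1, -2.7321, -1),  r_3 = (0, -1, -0.7321).
  v is orthogonal to every row, so take v ∝ r_1 × r_2 = ((-1)·(-1) - (0)·(-2.7321), (0)·(-1) - (-0.7321)·(-1), (-0.7321)·(-2.7321) - (-1)·(-1)) ≈ (1, -0.7321, 1).
  Let u = (1, -0.7321, 1).
  ||u|| = √((1)² + (-0.7321)² + (1)²) = √(2.5359) ≈ 1.5925,  v_1 = u/||u|| ≈ (0.628, -0.4597, 0.628) (||v_1|| = 1).

λ_1 = 8.7321,  λ_2 = 8,  λ_3 = 5.2679;  v_1 ≈ (0.628, -0.4597, 0.628)


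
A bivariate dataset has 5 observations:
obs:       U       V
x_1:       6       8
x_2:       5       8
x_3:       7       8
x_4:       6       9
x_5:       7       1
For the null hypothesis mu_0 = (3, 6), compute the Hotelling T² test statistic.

Step 1 — sample mean vector:
  mean(U) = (6 + 5 + 7 + 6 + 7) / 5 = 31/5 = 6.2
  mean(V) = (8 + 8 + 8 + 9 + 1) / 5 = 34/5 = 6.8
  x̄ = (6.2, 6.8),  deviation x̄ - mu_0 = (6.2, 6.8) - (3, 6) = (3.2, 0.8).

Step 2 — sample covariance matrix, S[i,j] = (1/(n-1)) · Σ_k (x_{k,i} - mean_i) · (x_{k,j} - mean_j), divisor n-1 = 4:
  S[U,U] = ((-0.2)·(-0.2) + (-1.2)·(-1.2) + (0.8)·(0.8) + (-0.2)·(-0.2) + (0.8)·(0.8)) / 4 = 2.8/4 = 0.7
  S[U,V] = ((-0.2)·(1.2) + (-1.2)·(1.2) + (0.8)·(1.2) + (-0.2)·(2.2) + (0.8)·(-5.8)) / 4 = -5.8/4 = -1.45
  S[V,V] = ((1.2)·(1.2) + (1.2)·(1.2) + (1.2)·(1.2) + (2.2)·(2.2) + (-5.8)·(-5.8)) / 4 = 42.8/4 = 10.7
  S = [[0.7, -1.45],
 [-1.45, 10.7]].

Step 3 — invert S. det(S) = 0.7·10.7 - (-1.45)² = 5.3875.
  S^{-1} = (1/det) · [[d, -b], [-b, a]] = [[1.9861, 0.2691],
 [0.2691, 0.1299]].

Step 4 — quadratic form (x̄ - mu_0)^T · S^{-1} · (x̄ - mu_0):
  S^{-1} · (x̄ - mu_0) = (6.5708, 0.9652),
  (x̄ - mu_0)^T · [...] = (3.2)·(6.5708) + (0.8)·(0.9652) = 21.7986.

Step 5 — scale by n: T² = 5 · 21.7986 = 108.993.

T² ≈ 108.993


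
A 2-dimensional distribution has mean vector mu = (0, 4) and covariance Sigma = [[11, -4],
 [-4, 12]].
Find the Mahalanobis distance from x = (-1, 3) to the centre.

Step 1 — centre the observation: (x - mu) = (-1, -1).

Step 2 — invert Sigma. det(Sigma) = 11·12 - (-4)² = 116.
  Sigma^{-1} = (1/det) · [[d, -b], [-b, a]] = [[0.1034, 0.0345],
 [0.0345, 0.0948]].

Step 3 — form the quadratic (x - mu)^T · Sigma^{-1} · (x - mu):
  Sigma^{-1} · (x - mu) = (-0.1379, -0.1293).
  (x - mu)^T · [Sigma^{-1} · (x - mu)] = (-1)·(-0.1379) + (-1)·(-0.1293) = 0.2672.

Step 4 — take square root: d = √(0.2672) ≈ 0.517.

d(x, mu) = √(0.2672) ≈ 0.517


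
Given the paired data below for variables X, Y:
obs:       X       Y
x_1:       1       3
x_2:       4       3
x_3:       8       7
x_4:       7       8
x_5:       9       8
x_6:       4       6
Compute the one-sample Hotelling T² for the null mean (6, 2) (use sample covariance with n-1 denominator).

Step 1 — sample mean vector:
  mean(X) = (1 + 4 + 8 + 7 + 9 + 4) / 6 = 33/6 = 5.5
  mean(Y) = (3 + 3 + 7 + 8 + 8 + 6) / 6 = 35/6 = 5.8333
  x̄ = (5.5, 5.8333),  deviation x̄ - mu_0 = (5.5, 5.8333) - (6, 2) = (-0.5, 3.8333).

Step 2 — sample covariance matrix, S[i,j] = (1/(n-1)) · Σ_k (x_{k,i} - mean_i) · (x_{k,j} - mean_j), divisor n-1 = 5:
  S[X,X] = ((-4.5)·(-4.5) + (-1.5)·(-1.5) + (2.5)·(2.5) + (1.5)·(1.5) + (3.5)·(3.5) + (-1.5)·(-1.5)) / 5 = 45.5/5 = 9.1
  S[X,Y] = ((-4.5)·(-2.8333) + (-1.5)·(-2.8333) + (2.5)·(1.1667) + (1.5)·(2.1667) + (3.5)·(2.1667) + (-1.5)·(0.1667)) / 5 = 30.5/5 = 6.1
  S[Y,Y] = ((-2.8333)·(-2.8333) + (-2.8333)·(-2.8333) + (1.1667)·(1.1667) + (2.1667)·(2.1667) + (2.1667)·(2.1667) + (0.1667)·(0.1667)) / 5 = 26.8333/5 = 5.3667
  S = [[9.1, 6.1],
 [6.1, 5.3667]].

Step 3 — invert S. det(S) = 9.1·5.3667 - (6.1)² = 11.6267.
  S^{-1} = (1/det) · [[d, -b], [-b, a]] = [[0.4616, -0.5247],
 [-0.5247, 0.7827]].

Step 4 — quadratic form (x̄ - mu_0)^T · S^{-1} · (x̄ - mu_0):
  S^{-1} · (x̄ - mu_0) = (-2.242, 3.2626),
  (x̄ - mu_0)^T · [...] = (-0.5)·(-2.242) + (3.8333)·(3.2626) = 13.6277.

Step 5 — scale by n: T² = 6 · 13.6277 = 81.7661.

T² ≈ 81.7661


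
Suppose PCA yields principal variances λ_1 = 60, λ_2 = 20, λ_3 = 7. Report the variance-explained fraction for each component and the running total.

Step 1 — total variance = trace(Sigma) = Σ λ_i = 60 + 20 + 7 = 87.

Step 2 — fraction explained by component i = λ_i / Σ λ:
  PC1: 60/87 = 0.6897
  PC2: 20/87 = 0.2299
  PC3: 7/87 = 0.0805

Step 3 — cumulative fraction after k components = (λ_1 + ... + λ_k) / Σ λ:
  k = 1: 60/87 = 0.6897
  k = 2: (60 + 20)/87 = 80/87 = 0.9195
  k = 3: (60 + 20 + 7)/87 = 87/87 = 1

Summary (fraction, with percent):

explained: PC1 0.6897 (68.97%), PC2 0.2299 (22.99%), PC3 0.0805 (8.05%);  cumulative: 0.6897, 0.9195, 1


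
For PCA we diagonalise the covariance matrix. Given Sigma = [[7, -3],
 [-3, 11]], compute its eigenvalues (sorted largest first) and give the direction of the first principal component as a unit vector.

Step 1 — characteristic polynomial of 2×2 Sigma:
  det(Sigma - λI) = λ² - trace · λ + det = 0.
  trace = 7 + 11 = 18, det = 7·11 - (-3)² = 68.
Step 2 — discriminant:
  Δ = trace² - 4·det = 324 - 272 = 52.
Step 3 — eigenvalues:
  λ = (trace ± √Δ)/2 = (18 ± 7.2111)/2,
  λ_1 = 12.6056,  λ_2 = 5.3944.

Step 4 — unit eigenvector for λ_1: solve (Sigma - λ_1 I)v = 0. First row:
  (7 - 12.6056)·v_x + (-3)·v_y = 0, i.e. (-5.6056)·v_x + (-3)·v_y = 0,
  so v ∝ (b, λ_1 - a) = (-3, 5.6056); multiply by -1 so the first entry is positive: u = (3, -5.6056).
  ||u|| = √((3)² + (-5.6056)²) = √(40.4222) ≈ 6.3578,
  v_1 = u/||u|| ≈ (0.4719, -0.8817) (||v_1|| = 1).

λ_1 = 12.6056,  λ_2 = 5.3944;  v_1 ≈ (0.4719, -0.8817)


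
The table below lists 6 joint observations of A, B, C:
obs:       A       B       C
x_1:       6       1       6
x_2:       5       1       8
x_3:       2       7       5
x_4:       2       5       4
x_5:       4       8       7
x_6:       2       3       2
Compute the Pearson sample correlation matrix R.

Step 1 — column means:
  mean(A) = (6 + 5 + 2 + 2 + 4 + 2) / 6 = 21/6 = 3.5
  mean(B) = (1 + 1 + 7 + 5 + 8 + 3) / 6 = 25/6 = 4.1667
  mean(C) = (6 + 8 + 5 + 4 + 7 + 2) / 6 = 32/6 = 5.3333

Step 2 — sample variances and covariances s[i,j] = (1/(n-1)) · Σ_k (x_{k,i} - mean_i) · (x_{k,j} - mean_j), with n-1 = 5:
  s[A,A] = ((2.5)·(2.5) + (1.5)·(1.5) + (-1.5)·(-1.5) + (-1.5)·(-1.5) + (0.5)·(0.5) + (-1.5)·(-1.5)) / 5 = 15.5/5 = 3.1
  s[A,B] = ((2.5)·(-3.1667) + (1.5)·(-3.1667) + (-1.5)·(2.8333) + (-1.5)·(0.8333) + (0.5)·(3.8333) + (-1.5)·(-1.1667)) / 5 = -14.5/5 = -2.9
  s[A,C] = ((2.5)·(0.6667) + (1.5)·(2.6667) + (-1.5)·(-0.3333) + (-1.5)·(-1.3333) + (0.5)·(1.6667) + (-1.5)·(-3.3333)) / 5 = 14/5 = 2.8
  s[B,B] = ((-3.1667)·(-3.1667) + (-3.1667)·(-3.1667) + (2.8333)·(2.8333) + (0.8333)·(0.8333) + (3.8333)·(3.8333) + (-1.1667)·(-1.1667)) / 5 = 44.8333/5 = 8.9667
  s[B,C] = ((-3.1667)·(0.6667) + (-3.1667)·(2.6667) + (2.8333)·(-0.3333) + (0.8333)·(-1.3333) + (3.8333)·(1.6667) + (-1.1667)·(-3.3333)) / 5 = -2.3333/5 = -0.4667
  s[C,C] = ((0.6667)·(0.6667) + (2.6667)·(2.6667) + (-0.3333)·(-0.3333) + (-1.3333)·(-1.3333) + (1.6667)·(1.6667) + (-3.3333)·(-3.3333)) / 5 = 23.3333/5 = 4.6667
  Sample standard deviations s_i = √(s[i,i]):
  s(A) = √(3.1) = 1.7607
  s(B) = √(8.9667) = 2.9944
  s(C) = √(4.6667) = 2.1602

Step 3 — r_{ij} = s_{ij} / (s_i · s_j):
  r[A,A] = 1 (diagonal).
  r[A,B] = -2.9 / (1.7607 · 2.9944) = -2.9 / 5.2723 = -0.55
  r[A,C] = 2.8 / (1.7607 · 2.1602) = 2.8 / 3.8035 = 0.7362
  r[B,B] = 1 (diagonal).
  r[B,C] = -0.4667 / (2.9944 · 2.1602) = -0.4667 / 6.4687 = -0.0721
  r[C,C] = 1 (diagonal).

R is symmetric with unit diagonal. Assembling:

R = [[1, -0.55, 0.7362],
 [-0.55, 1, -0.0721],
 [0.7362, -0.0721, 1]]


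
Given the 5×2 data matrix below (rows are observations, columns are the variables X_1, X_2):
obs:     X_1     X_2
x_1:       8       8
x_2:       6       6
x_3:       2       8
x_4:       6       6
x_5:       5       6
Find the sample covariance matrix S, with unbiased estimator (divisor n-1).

Step 1 — column means:
  mean(X_1) = (8 + 6 + 2 + 6 + 5) / 5 = 27/5 = 5.4
  mean(X_2) = (8 + 6 + 8 + 6 + 6) / 5 = 34/5 = 6.8

Step 2 — sample covariance S[i,j] = (1/(n-1)) · Σ_k (x_{k,i} - mean_i) · (x_{k,j} - mean_j), with n-1 = 4.
  S[X_1,X_1] = ((2.6)·(2.6) + (0.6)·(0.6) + (-3.4)·(-3.4) + (0.6)·(0.6) + (-0.4)·(-0.4)) / 4 = 19.2/4 = 4.8
  S[X_1,X_2] = ((2.6)·(1.2) + (0.6)·(-0.8) + (-3.4)·(1.2) + (0.6)·(-0.8) + (-0.4)·(-0.8)) / 4 = -1.6/4 = -0.4
  S[X_2,X_2] = ((1.2)·(1.2) + (-0.8)·(-0.8) + (1.2)·(1.2) + (-0.8)·(-0.8) + (-0.8)·(-0.8)) / 4 = 4.8/4 = 1.2

S is symmetric (S[j,i] = S[i,j]). Assembling:

S = [[4.8, -0.4],
 [-0.4, 1.2]]


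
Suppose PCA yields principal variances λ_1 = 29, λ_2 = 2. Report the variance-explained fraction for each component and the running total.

Step 1 — total variance = trace(Sigma) = Σ λ_i = 29 + 2 = 31.

Step 2 — fraction explained by component i = λ_i / Σ λ:
  PC1: 29/31 = 0.9355
  PC2: 2/31 = 0.0645

Step 3 — cumulative fraction after k components = (λ_1 + ... + λ_k) / Σ λ:
  k = 1: 29/31 = 0.9355
  k = 2: (29 + 2)/31 = 31/31 = 1

Summary (fraction, with percent):

explained: PC1 0.9355 (93.55%), PC2 0.0645 (6.45%);  cumulative: 0.9355, 1


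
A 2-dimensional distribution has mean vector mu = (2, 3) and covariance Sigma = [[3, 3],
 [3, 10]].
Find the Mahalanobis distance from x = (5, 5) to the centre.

Step 1 — centre the observation: (x - mu) = (3, 2).

Step 2 — invert Sigma. det(Sigma) = 3·10 - (3)² = 21.
  Sigma^{-1} = (1/det) · [[d, -b], [-b, a]] = [[0.4762, -0.1429],
 [-0.1429, 0.1429]].

Step 3 — form the quadratic (x - mu)^T · Sigma^{-1} · (x - mu):
  Sigma^{-1} · (x - mu) = (1.1429, -0.1429).
  (x - mu)^T · [Sigma^{-1} · (x - mu)] = (3)·(1.1429) + (2)·(-0.1429) = 3.1429.

Step 4 — take square root: d = √(3.1429) ≈ 1.7728.

d(x, mu) = √(3.1429) ≈ 1.7728
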